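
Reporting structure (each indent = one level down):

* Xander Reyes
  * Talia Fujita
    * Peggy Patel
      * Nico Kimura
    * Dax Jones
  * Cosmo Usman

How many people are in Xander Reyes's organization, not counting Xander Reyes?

Xander Reyes directly manages Talia Fujita, Cosmo Usman. Under Talia Fujita: Dax Jones, Peggy Patel, Nico Kimura (3). Cosmo Usman has no reports. So Xander Reyes's organization is 2 direct reports plus everyone under them: 4 + 1 = 5.

5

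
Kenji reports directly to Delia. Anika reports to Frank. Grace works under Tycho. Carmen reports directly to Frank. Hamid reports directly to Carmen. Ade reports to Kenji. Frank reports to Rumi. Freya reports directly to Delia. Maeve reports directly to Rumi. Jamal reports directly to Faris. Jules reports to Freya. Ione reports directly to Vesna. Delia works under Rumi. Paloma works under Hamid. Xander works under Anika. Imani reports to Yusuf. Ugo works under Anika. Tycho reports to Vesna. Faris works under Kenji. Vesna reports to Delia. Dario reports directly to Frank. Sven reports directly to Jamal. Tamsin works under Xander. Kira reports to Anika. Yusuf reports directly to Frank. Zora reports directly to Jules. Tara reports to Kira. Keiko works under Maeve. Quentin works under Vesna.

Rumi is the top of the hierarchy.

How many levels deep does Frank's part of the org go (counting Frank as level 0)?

The longest chain under Frank runs Frank → Carmen → Hamid → Paloma, which is 3 levels below Frank.

3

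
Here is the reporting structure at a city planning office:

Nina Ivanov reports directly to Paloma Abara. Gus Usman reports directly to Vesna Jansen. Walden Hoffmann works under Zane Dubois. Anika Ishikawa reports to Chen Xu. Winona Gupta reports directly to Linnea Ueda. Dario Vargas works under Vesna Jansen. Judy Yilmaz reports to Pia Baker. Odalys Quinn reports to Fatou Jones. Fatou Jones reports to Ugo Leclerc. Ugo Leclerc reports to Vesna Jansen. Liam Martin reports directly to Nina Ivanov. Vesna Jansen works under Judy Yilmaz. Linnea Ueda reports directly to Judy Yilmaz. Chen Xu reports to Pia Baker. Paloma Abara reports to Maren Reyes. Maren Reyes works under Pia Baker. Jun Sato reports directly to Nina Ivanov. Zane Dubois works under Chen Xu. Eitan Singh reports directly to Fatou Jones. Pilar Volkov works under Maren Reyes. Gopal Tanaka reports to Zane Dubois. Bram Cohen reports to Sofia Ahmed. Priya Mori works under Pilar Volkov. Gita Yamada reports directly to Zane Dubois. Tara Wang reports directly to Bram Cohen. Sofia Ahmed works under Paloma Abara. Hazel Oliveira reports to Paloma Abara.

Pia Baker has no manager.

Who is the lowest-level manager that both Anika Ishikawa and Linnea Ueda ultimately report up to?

Anika Ishikawa's chain of managers is Chen Xu, Pia Baker. Linnea Ueda's chain of managers is Judy Yilmaz, Pia Baker. The first manager that appears in both chains is Pia Baker.

Pia Baker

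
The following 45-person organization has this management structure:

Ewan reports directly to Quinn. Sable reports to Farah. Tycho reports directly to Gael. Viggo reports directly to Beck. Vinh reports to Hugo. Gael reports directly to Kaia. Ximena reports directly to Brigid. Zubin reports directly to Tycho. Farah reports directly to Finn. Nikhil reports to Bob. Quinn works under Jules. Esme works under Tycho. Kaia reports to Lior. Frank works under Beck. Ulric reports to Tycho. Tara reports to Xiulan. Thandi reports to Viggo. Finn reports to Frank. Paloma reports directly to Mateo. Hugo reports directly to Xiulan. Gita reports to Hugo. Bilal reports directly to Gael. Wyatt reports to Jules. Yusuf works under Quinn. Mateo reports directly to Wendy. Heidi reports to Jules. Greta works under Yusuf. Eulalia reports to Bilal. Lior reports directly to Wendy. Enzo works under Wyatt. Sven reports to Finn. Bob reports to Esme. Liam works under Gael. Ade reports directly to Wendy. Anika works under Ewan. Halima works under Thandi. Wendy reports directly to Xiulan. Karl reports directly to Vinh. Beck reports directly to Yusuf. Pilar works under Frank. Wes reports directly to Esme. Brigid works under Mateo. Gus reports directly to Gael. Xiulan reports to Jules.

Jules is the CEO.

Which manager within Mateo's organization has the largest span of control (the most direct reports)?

Mateo

Direct-report counts within Mateo's organization: Mateo has 2; Brigid has 1. The largest is 2, held by Mateo.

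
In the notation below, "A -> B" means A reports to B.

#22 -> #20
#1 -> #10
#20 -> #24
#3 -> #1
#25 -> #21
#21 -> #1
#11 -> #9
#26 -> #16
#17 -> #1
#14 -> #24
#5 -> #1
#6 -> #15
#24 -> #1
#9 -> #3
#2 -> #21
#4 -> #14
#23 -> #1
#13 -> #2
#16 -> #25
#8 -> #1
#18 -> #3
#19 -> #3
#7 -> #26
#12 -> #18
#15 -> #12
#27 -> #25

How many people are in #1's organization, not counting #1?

#1 directly manages #3, #5, #21, #8, #24, #17, #23. Under #3: #19, #18, #12, #15, #6, #9, #11 (7). #5 has no reports. Under #21: #25, #27, #16, #26, #7, #2, #13 (7). #8 has no reports. Under #24: #14, #4, #20, #22 (4). #17 has no reports. #23 has no reports. So #1's organization is 7 direct reports plus everyone under them: 8 + 1 + 8 + 1 + 5 + 1 + 1 = 25.

25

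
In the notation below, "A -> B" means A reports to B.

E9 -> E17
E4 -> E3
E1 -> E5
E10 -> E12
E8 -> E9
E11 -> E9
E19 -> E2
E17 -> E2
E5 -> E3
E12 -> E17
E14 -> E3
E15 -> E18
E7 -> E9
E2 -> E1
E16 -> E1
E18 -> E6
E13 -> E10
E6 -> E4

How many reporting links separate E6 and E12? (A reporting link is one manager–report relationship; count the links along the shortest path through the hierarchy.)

E6 is 2 levels below E3, and E12 is 5 levels below E3 (their lowest common manager). The shortest path runs up from E6 to E3 and back down to E12: 2 + 5 = 7 links.

7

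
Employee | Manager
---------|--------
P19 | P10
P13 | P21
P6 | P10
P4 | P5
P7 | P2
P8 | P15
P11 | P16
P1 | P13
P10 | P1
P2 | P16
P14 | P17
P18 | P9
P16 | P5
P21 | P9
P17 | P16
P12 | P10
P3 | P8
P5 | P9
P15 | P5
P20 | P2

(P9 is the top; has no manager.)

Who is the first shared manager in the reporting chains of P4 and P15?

P4's chain of managers is P5, P9. P15's chain of managers is P5, P9. The first manager that appears in both chains is P5.

P5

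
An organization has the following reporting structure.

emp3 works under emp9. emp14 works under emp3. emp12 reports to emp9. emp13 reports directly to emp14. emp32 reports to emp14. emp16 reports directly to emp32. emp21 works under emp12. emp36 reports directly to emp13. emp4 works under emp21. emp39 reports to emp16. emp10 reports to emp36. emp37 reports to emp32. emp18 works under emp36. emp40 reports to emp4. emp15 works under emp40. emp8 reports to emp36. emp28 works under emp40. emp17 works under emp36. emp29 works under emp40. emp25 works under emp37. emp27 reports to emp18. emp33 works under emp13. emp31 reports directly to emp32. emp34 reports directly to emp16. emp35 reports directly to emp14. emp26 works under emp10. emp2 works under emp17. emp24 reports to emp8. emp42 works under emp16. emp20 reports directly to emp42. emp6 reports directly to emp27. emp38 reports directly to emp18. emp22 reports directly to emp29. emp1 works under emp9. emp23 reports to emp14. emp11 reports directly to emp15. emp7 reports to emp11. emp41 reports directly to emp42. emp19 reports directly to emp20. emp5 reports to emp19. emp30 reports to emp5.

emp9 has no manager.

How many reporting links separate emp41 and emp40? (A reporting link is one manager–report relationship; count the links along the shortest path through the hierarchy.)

10

emp41 is 6 levels below emp9, and emp40 is 4 levels below emp9 (their lowest common manager). The shortest path runs up from emp41 to emp9 and back down to emp40: 6 + 4 = 10 links.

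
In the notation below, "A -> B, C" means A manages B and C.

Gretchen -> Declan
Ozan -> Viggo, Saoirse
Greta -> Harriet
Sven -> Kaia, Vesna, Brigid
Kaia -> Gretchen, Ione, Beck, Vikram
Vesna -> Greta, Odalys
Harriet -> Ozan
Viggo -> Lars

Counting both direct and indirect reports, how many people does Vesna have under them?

Vesna directly manages Greta, Odalys. Under Greta: Harriet, Ozan, Saoirse, Viggo, Lars (5). Odalys has no reports. So Vesna's organization is 2 direct reports plus everyone under them: 6 + 1 = 7.

7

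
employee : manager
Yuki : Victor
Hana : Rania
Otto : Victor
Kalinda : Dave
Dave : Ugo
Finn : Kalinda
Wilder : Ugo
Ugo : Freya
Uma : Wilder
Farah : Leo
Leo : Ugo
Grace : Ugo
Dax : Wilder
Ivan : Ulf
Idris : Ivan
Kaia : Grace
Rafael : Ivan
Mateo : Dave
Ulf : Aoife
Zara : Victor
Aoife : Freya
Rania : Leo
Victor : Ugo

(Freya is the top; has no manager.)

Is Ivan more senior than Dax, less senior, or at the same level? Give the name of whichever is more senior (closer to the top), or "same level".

same level

Both Ivan and Dax are 3 levels below Freya.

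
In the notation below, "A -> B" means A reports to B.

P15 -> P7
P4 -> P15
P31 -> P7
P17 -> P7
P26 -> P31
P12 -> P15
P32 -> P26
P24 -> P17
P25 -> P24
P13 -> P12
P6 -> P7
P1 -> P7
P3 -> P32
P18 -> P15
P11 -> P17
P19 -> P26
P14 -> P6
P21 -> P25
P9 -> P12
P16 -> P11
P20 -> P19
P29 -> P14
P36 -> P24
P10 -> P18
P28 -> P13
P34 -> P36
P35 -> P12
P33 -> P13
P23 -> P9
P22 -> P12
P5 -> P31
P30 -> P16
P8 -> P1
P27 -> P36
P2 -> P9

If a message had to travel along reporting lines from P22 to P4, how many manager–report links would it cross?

P22 is 2 levels below P15, and P4 is 1 level below P15 (their lowest common manager). The shortest path runs up from P22 to P15 and back down to P4: 2 + 1 = 3 links.

3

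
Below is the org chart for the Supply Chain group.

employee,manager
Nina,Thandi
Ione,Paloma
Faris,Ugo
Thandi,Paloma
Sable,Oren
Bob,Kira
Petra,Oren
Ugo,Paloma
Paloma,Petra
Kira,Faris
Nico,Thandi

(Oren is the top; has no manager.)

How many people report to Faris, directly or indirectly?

2

Faris directly manages Kira. Under Kira: Bob (1). That's 2 in total.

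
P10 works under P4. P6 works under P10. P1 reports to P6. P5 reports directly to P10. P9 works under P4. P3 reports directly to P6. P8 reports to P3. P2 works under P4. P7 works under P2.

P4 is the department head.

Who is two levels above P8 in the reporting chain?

P6

P8 reports to P3, and P3 reports to P6. So P8's skip-level manager is P6.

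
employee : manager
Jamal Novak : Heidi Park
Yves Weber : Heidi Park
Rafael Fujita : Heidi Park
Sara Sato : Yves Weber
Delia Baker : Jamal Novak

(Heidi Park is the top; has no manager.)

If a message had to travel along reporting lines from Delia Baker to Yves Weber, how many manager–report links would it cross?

3

Delia Baker is 2 levels below Heidi Park, and Yves Weber is 1 level below Heidi Park (their lowest common manager). The shortest path runs up from Delia Baker to Heidi Park and back down to Yves Weber: 2 + 1 = 3 links.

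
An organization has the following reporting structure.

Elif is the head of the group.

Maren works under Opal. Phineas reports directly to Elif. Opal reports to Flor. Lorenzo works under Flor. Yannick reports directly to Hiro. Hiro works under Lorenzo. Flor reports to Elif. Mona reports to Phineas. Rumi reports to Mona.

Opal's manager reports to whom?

Elif

Opal reports to Flor, and Flor reports to Elif. So Opal's skip-level manager is Elif.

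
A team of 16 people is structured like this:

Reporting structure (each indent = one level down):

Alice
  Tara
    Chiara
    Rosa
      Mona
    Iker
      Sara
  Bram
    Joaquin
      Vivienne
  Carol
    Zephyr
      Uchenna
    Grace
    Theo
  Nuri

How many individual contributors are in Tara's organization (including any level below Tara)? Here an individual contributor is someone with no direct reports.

The people in Tara's organization with no one reporting to them are Sara, Mona, Chiara. That is 3.

3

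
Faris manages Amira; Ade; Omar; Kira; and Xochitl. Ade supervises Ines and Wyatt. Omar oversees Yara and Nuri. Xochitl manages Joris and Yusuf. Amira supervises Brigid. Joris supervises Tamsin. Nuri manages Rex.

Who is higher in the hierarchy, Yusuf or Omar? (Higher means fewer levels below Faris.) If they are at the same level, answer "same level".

Yusuf is 2 levels below Faris; Omar is 1. Omar is higher.

Omar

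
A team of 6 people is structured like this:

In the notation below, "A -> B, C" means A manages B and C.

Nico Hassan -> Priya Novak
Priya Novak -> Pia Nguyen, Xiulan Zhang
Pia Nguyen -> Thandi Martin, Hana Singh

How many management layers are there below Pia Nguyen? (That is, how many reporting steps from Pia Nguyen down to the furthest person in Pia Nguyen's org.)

1

The longest chain under Pia Nguyen runs Pia Nguyen → Hana Singh, which is 1 level below Pia Nguyen.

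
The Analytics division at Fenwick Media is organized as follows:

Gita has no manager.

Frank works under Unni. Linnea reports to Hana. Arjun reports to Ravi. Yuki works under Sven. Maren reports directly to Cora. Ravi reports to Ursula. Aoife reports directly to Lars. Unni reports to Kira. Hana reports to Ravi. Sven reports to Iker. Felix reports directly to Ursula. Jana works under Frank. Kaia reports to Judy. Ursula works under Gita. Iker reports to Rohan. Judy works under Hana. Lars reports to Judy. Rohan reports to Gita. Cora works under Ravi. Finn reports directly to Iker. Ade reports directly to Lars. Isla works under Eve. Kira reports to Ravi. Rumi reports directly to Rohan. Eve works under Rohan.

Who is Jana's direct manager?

Jana reports directly to Frank.

Frank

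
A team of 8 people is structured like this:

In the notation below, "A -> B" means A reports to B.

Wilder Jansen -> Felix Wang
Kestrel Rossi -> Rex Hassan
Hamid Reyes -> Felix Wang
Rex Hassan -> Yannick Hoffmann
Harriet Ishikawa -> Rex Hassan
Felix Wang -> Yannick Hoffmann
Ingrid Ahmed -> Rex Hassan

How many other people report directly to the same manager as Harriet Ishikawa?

2

Harriet Ishikawa reports to Rex Hassan. Rex Hassan's other direct reports are Kestrel Rossi, Ingrid Ahmed — 2 peers.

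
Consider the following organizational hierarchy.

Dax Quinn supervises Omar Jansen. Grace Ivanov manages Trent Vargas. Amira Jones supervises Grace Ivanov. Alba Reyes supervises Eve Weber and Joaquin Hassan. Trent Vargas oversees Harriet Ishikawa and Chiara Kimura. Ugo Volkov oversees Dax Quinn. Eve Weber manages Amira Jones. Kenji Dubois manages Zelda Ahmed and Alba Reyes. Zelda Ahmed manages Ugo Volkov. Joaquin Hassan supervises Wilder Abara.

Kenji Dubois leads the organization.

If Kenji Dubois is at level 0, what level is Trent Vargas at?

Chain from Trent Vargas up to Kenji Dubois: Trent Vargas → Grace Ivanov → Amira Jones → Eve Weber → Alba Reyes → Kenji Dubois. That is 5 steps up, so Trent Vargas is 5 levels below Kenji Dubois.

5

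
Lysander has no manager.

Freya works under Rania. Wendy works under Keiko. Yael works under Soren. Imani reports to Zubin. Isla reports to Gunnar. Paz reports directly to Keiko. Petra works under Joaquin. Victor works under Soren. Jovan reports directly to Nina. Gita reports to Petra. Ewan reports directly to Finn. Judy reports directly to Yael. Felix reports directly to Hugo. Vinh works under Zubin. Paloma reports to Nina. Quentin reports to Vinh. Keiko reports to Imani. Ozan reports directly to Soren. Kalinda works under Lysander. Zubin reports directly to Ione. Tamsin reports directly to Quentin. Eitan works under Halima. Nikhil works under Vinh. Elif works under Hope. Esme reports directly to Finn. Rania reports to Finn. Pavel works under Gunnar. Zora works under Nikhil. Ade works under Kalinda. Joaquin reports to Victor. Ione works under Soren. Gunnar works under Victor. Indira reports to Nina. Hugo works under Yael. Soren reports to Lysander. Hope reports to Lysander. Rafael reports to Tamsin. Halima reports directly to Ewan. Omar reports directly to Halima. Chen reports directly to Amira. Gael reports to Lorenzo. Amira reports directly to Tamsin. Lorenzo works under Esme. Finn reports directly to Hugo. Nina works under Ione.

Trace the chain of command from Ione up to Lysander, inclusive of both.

Ione reports to Soren. Soren reports to Lysander. Lysander is at the top.

Ione -> Soren -> Lysander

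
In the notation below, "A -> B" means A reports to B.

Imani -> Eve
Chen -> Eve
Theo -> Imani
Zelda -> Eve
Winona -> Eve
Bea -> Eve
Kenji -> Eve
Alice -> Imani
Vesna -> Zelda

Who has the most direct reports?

Eve

Direct-report counts: Eve has 6; Zelda has 1; Imani has 2. The largest is 6, held by Eve.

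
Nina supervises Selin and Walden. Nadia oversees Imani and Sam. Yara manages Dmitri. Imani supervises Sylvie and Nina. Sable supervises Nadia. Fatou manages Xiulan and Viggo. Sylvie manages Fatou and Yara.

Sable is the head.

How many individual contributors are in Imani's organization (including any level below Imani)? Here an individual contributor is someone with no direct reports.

5

The people in Imani's organization with no one reporting to them are Walden, Selin, Dmitri, Viggo, Xiulan. That is 5.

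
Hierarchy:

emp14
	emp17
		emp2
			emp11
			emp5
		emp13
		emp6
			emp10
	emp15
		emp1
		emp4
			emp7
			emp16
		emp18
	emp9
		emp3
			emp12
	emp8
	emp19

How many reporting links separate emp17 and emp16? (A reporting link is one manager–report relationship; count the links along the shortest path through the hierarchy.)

emp17 is 1 level below emp14, and emp16 is 3 levels below emp14 (their lowest common manager). The shortest path runs up from emp17 to emp14 and back down to emp16: 1 + 3 = 4 links.

4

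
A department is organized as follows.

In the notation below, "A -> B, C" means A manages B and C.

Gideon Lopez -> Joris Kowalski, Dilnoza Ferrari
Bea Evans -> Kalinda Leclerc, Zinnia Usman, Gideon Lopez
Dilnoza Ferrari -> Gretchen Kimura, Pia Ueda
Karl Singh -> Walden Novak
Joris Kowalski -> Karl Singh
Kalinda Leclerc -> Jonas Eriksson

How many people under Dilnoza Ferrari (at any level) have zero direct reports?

The people in Dilnoza Ferrari's organization with no one reporting to them are Pia Ueda, Gretchen Kimura. That is 2.

2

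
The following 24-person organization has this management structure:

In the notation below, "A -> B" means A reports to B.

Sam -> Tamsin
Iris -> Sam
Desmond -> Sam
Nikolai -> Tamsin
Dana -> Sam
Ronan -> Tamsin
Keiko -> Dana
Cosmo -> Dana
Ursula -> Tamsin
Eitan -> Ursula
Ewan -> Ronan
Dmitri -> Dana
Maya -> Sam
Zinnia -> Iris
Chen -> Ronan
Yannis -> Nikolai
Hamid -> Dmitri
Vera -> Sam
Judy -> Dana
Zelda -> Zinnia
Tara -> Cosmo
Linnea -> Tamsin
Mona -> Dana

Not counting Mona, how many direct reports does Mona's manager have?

Mona reports to Dana. Dana's other direct reports are Keiko, Cosmo, Dmitri, Judy — 4 peers.

4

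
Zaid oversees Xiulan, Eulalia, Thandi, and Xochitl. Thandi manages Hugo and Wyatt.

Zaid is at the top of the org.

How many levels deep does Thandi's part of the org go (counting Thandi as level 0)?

1

The longest chain under Thandi runs Thandi → Wyatt, which is 1 level below Thandi.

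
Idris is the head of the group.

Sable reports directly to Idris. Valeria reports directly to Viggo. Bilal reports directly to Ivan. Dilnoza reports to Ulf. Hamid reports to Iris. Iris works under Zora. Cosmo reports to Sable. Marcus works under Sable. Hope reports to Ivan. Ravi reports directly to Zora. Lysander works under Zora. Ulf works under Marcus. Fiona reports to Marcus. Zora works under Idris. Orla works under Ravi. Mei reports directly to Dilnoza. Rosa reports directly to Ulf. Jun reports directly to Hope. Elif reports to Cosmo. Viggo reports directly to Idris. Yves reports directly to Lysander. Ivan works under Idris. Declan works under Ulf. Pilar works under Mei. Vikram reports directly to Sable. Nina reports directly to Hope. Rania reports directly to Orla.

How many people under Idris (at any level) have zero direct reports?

13

The people in Idris's organization with no one reporting to them are Jun, Nina, Bilal, Vikram, Elif, Fiona, Rosa, Declan, Pilar, Yves, Hamid, Rania, Valeria. That is 13.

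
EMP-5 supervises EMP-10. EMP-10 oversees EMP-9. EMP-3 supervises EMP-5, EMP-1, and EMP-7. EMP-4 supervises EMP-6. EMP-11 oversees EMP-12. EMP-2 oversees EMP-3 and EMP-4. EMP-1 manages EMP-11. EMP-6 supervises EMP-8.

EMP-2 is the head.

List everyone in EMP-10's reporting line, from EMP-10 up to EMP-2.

EMP-10 reports to EMP-5. EMP-5 reports to EMP-3. EMP-3 reports to EMP-2. EMP-2 is at the top.

EMP-10 -> EMP-5 -> EMP-3 -> EMP-2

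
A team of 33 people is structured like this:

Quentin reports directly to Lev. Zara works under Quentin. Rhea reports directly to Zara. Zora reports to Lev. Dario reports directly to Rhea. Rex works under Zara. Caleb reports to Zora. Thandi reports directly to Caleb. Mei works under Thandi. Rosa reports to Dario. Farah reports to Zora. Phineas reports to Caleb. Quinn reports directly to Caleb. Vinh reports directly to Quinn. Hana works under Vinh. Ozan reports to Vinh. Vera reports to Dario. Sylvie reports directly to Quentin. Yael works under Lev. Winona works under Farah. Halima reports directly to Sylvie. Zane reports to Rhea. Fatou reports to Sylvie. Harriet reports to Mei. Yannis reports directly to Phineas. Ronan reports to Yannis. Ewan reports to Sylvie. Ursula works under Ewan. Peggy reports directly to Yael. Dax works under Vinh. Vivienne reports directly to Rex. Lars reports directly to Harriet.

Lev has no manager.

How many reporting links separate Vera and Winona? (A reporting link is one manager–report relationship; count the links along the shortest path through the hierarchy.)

Vera is 5 levels below Lev, and Winona is 3 levels below Lev (their lowest common manager). The shortest path runs up from Vera to Lev and back down to Winona: 5 + 3 = 8 links.

8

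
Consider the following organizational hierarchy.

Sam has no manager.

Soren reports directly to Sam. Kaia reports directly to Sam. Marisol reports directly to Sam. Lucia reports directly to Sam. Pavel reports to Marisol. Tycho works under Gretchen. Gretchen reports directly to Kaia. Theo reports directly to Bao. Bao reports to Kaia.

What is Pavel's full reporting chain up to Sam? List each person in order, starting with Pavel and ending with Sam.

Pavel reports to Marisol. Marisol reports to Sam. Sam is at the top.

Pavel -> Marisol -> Sam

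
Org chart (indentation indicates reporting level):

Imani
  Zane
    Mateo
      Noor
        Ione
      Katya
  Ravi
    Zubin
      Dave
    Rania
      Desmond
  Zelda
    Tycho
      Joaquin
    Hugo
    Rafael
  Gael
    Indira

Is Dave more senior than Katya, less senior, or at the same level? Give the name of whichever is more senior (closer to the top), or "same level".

Both Dave and Katya are 3 levels below Imani.

same level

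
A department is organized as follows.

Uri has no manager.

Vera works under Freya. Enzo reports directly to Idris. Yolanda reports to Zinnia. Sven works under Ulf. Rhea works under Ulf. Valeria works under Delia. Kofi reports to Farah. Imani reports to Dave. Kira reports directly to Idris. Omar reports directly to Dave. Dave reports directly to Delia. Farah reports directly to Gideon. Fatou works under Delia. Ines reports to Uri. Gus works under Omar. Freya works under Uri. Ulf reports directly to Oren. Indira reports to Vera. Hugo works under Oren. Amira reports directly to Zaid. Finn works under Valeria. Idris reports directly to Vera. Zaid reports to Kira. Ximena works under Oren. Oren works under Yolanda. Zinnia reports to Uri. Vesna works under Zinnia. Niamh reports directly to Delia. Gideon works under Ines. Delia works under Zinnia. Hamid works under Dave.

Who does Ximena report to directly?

Ximena reports directly to Oren.

Oren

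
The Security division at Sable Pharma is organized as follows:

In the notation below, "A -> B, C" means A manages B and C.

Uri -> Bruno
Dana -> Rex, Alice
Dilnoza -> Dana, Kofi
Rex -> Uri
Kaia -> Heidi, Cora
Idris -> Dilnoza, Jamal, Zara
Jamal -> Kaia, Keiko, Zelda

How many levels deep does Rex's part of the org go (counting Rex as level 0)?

2

The longest chain under Rex runs Rex → Uri → Bruno, which is 2 levels below Rex.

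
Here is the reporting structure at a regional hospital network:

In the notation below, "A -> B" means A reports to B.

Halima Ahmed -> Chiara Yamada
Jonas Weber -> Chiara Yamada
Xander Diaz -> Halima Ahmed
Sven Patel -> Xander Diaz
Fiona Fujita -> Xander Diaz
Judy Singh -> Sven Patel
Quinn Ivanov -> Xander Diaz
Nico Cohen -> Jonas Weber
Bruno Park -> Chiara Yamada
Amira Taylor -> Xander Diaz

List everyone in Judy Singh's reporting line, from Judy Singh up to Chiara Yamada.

Judy Singh -> Sven Patel -> Xander Diaz -> Halima Ahmed -> Chiara Yamada

Judy Singh reports to Sven Patel. Sven Patel reports to Xander Diaz. Xander Diaz reports to Halima Ahmed. Halima Ahmed reports to Chiara Yamada. Chiara Yamada is at the top.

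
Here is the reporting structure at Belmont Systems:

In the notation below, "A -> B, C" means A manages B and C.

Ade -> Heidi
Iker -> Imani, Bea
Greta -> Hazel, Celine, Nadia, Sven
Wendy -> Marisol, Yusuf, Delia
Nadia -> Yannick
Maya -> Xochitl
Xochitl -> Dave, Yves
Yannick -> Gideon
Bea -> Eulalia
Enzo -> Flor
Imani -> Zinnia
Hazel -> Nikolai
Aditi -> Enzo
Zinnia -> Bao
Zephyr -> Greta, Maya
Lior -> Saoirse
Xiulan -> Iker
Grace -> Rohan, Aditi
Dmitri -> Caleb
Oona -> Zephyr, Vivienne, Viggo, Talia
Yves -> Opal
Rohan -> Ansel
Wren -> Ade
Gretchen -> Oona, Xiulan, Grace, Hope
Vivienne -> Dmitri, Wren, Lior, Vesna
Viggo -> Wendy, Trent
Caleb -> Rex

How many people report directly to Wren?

Wren directly manages Ade. That is 1 direct report.

1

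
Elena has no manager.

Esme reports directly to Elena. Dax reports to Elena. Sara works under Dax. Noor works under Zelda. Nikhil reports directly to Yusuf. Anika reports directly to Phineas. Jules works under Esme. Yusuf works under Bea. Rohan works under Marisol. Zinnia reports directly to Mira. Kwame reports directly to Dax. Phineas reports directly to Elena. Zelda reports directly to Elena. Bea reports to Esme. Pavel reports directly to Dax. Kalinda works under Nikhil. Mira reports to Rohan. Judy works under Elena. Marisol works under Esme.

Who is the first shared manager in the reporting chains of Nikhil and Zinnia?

Nikhil's chain of managers is Yusuf, Bea, Esme, Elena. Zinnia's chain of managers is Mira, Rohan, Marisol, Esme, Elena. The first manager that appears in both chains is Esme.

Esme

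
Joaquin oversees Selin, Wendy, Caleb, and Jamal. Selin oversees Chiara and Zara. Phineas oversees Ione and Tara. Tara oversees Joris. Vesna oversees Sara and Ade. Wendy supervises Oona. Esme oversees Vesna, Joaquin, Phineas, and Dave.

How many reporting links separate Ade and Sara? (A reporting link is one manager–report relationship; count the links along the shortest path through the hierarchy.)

Ade is 1 level below Vesna, and Sara is 1 level below Vesna (their lowest common manager). The shortest path runs up from Ade to Vesna and back down to Sara: 1 + 1 = 2 links.

2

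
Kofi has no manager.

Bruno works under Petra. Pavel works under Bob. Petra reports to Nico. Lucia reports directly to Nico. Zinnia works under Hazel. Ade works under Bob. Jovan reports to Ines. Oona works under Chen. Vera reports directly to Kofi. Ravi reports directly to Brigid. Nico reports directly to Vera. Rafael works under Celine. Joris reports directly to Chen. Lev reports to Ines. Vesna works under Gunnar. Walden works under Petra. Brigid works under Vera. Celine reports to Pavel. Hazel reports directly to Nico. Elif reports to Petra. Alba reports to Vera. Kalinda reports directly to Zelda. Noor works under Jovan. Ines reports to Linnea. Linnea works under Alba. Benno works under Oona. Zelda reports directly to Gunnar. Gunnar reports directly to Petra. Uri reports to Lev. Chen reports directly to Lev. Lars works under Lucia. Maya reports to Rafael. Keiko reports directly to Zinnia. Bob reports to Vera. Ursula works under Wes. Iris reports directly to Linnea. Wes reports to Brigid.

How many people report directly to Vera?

4

Vera directly manages Alba, Bob, Nico, Brigid. That is 4 direct reports.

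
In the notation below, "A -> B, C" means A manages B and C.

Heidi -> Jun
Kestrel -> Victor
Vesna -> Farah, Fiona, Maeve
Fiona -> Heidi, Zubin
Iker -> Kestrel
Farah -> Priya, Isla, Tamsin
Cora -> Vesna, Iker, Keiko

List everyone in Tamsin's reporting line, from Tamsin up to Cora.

Tamsin -> Farah -> Vesna -> Cora

Tamsin reports to Farah. Farah reports to Vesna. Vesna reports to Cora. Cora is at the top.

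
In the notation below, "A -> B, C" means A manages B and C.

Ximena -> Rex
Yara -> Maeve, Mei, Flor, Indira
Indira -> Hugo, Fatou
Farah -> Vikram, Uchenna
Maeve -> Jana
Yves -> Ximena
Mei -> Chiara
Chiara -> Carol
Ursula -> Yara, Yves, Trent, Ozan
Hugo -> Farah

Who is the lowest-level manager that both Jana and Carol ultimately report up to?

Yara

Jana's chain of managers is Maeve, Yara, Ursula. Carol's chain of managers is Chiara, Mei, Yara, Ursula. The first manager that appears in both chains is Yara.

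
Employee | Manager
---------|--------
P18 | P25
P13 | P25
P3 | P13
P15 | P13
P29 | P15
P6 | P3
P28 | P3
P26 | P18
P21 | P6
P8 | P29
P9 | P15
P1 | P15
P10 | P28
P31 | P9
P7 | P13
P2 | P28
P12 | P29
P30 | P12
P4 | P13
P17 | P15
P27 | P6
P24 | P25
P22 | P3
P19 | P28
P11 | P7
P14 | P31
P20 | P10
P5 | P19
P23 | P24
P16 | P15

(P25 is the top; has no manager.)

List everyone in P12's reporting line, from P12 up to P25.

P12 -> P29 -> P15 -> P13 -> P25

P12 reports to P29. P29 reports to P15. P15 reports to P13. P13 reports to P25. P25 is at the top.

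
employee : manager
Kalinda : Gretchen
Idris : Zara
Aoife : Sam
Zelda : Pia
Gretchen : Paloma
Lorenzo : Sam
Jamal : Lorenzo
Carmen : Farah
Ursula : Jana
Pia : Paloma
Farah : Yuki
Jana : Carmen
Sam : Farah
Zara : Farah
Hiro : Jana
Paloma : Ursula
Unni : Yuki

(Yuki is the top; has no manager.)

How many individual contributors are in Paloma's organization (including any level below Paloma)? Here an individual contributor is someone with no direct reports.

The people in Paloma's organization with no one reporting to them are Zelda, Kalinda. That is 2.

2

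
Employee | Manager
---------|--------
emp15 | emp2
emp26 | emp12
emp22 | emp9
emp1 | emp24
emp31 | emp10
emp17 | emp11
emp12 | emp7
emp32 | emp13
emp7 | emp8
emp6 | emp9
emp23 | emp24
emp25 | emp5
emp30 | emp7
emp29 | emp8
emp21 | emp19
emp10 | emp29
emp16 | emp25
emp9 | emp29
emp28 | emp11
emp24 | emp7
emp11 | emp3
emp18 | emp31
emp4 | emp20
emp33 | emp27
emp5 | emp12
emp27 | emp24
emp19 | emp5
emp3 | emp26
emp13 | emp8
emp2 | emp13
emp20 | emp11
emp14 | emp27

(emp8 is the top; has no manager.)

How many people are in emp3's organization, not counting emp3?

emp3 directly manages emp11. Under emp11: emp28, emp20, emp4, emp17 (4). That's 5 in total.

5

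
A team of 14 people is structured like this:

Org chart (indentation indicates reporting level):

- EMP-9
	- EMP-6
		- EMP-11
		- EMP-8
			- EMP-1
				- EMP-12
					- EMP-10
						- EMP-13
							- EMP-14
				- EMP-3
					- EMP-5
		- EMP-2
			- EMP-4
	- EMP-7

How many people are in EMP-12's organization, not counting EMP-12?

3

EMP-12 directly manages EMP-10. Under EMP-10: EMP-13, EMP-14 (2). That's 3 in total.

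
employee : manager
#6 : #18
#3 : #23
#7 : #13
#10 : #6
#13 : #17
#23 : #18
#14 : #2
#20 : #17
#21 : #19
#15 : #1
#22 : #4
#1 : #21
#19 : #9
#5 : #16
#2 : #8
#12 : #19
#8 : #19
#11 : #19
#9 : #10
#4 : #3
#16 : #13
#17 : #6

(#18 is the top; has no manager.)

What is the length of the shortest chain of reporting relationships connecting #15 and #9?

4

#15 is in #9's organization: the chain from #15 up to #9 is #15 → #1 → #21 → #19 → #9, which is 4 links.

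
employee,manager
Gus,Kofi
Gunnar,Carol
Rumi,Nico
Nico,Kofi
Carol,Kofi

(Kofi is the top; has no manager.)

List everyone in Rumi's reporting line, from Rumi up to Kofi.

Rumi -> Nico -> Kofi

Rumi reports to Nico. Nico reports to Kofi. Kofi is at the top.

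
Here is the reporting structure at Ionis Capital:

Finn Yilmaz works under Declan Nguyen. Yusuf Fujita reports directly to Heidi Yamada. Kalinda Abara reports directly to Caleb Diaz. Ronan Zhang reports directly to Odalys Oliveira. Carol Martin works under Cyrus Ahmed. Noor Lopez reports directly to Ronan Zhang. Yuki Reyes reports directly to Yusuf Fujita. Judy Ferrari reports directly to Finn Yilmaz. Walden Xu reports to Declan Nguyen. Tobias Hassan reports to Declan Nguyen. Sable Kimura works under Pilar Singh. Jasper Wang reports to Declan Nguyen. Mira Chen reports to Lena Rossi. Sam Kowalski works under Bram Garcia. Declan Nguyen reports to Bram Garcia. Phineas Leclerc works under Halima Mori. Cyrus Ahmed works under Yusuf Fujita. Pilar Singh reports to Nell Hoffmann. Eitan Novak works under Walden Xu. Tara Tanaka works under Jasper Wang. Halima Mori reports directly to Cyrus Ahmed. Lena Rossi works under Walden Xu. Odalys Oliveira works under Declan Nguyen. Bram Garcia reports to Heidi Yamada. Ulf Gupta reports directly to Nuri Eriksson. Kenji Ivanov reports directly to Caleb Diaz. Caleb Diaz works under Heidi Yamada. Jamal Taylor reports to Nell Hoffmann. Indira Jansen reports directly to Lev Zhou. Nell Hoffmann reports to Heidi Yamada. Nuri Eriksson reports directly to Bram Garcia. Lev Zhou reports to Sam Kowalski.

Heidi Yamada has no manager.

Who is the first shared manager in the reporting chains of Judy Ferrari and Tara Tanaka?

Declan Nguyen

Judy Ferrari's chain of managers is Finn Yilmaz, Declan Nguyen, Bram Garcia, Heidi Yamada. Tara Tanaka's chain of managers is Jasper Wang, Declan Nguyen, Bram Garcia, Heidi Yamada. The first manager that appears in both chains is Declan Nguyen.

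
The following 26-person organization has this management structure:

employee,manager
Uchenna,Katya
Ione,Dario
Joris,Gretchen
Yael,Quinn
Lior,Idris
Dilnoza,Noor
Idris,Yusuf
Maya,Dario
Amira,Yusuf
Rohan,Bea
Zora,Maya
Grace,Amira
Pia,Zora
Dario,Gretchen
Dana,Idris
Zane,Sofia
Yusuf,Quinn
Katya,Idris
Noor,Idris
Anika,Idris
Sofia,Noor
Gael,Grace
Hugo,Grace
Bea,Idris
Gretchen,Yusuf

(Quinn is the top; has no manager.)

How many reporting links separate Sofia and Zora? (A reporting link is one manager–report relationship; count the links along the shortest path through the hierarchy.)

7

Sofia is 3 levels below Yusuf, and Zora is 4 levels below Yusuf (their lowest common manager). The shortest path runs up from Sofia to Yusuf and back down to Zora: 3 + 4 = 7 links.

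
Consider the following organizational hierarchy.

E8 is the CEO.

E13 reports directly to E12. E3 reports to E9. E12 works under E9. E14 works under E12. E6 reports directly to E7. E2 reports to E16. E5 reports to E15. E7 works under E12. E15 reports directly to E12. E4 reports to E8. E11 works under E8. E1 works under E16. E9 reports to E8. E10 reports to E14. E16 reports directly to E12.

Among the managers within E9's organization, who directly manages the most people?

E12

Direct-report counts within E9's organization: E9 has 2; E12 has 5; E7 has 1; E16 has 2; E15 has 1; E14 has 1. The largest is 5, held by E12.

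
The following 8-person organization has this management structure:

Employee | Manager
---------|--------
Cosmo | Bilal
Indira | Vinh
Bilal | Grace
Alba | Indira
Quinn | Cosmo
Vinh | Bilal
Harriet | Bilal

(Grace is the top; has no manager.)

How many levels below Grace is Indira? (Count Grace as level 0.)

Chain from Indira up to Grace: Indira → Vinh → Bilal → Grace. That is 3 steps up, so Indira is 3 levels below Grace.

3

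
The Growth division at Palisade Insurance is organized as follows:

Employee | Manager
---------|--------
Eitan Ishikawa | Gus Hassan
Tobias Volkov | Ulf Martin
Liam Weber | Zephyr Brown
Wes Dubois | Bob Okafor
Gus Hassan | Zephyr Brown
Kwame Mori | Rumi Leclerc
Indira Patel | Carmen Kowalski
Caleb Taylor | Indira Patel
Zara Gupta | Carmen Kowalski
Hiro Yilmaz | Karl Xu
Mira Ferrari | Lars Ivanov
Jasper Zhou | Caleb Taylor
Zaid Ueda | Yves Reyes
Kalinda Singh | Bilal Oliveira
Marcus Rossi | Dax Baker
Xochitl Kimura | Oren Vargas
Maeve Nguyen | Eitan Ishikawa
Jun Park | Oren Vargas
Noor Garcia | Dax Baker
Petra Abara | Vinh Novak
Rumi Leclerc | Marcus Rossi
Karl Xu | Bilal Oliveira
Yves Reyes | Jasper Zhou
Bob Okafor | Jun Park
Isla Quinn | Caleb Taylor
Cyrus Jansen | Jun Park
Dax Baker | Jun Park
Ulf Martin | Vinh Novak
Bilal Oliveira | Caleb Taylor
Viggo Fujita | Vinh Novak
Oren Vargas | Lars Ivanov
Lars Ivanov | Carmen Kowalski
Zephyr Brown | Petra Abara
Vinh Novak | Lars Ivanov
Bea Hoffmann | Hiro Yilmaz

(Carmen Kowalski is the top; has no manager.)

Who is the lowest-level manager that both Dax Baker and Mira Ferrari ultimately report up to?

Dax Baker's chain of managers is Jun Park, Oren Vargas, Lars Ivanov, Carmen Kowalski. Mira Ferrari's chain of managers is Lars Ivanov, Carmen Kowalski. The first manager that appears in both chains is Lars Ivanov.

Lars Ivanov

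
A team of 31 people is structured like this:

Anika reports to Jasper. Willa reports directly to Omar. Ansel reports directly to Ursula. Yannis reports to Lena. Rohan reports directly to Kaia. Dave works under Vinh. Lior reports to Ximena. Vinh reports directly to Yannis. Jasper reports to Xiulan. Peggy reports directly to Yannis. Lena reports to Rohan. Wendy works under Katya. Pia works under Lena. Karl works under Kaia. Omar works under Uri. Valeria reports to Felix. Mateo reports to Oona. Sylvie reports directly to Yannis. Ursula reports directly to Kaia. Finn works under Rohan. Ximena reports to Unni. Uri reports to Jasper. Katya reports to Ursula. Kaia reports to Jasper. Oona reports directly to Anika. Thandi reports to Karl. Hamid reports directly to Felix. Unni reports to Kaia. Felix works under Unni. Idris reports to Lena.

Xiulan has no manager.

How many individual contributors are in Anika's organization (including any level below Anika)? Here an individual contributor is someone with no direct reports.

The only person in Anika's organization with no one reporting to them is Mateo. That is 1.

1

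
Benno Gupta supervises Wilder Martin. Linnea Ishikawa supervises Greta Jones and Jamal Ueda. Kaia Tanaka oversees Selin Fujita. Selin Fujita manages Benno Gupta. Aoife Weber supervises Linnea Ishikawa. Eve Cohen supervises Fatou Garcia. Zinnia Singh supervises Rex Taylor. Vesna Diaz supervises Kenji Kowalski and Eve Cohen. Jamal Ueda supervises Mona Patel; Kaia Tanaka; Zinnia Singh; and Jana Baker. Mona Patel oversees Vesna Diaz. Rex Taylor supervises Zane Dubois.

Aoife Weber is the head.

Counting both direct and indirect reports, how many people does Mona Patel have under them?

Mona Patel directly manages Vesna Diaz. Under Vesna Diaz: Kenji Kowalski, Eve Cohen, Fatou Garcia (3). That's 4 in total.

4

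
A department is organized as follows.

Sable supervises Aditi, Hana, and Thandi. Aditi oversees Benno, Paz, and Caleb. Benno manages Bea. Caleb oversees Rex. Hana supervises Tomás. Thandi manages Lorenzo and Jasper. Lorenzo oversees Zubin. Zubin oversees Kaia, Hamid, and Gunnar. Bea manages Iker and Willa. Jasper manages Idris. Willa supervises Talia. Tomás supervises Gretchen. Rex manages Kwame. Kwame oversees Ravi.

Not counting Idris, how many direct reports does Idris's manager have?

0

Idris reports to Jasper, and Jasper has no other direct reports. Idris has 0 peers.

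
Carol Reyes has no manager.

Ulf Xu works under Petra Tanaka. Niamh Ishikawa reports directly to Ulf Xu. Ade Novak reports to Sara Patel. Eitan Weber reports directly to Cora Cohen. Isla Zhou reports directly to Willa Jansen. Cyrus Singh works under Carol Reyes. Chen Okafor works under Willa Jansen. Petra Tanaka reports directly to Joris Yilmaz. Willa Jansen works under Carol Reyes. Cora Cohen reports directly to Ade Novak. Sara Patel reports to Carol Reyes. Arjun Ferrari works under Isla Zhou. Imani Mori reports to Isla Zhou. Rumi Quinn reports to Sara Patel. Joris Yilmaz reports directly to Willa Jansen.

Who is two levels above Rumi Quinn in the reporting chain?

Rumi Quinn reports to Sara Patel, and Sara Patel reports to Carol Reyes. So Rumi Quinn's skip-level manager is Carol Reyes.

Carol Reyes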